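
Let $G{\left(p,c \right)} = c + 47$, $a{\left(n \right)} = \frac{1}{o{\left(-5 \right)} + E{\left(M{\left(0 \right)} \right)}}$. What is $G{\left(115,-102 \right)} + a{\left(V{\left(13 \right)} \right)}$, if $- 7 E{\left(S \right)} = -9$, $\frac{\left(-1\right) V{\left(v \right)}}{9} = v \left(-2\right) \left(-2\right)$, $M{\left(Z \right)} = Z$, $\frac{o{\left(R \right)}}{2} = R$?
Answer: $- \frac{3362}{61} \approx -55.115$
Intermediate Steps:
$o{\left(R \right)} = 2 R$
$V{\left(v \right)} = - 36 v$ ($V{\left(v \right)} = - 9 v \left(-2\right) \left(-2\right) = - 9 - 2 v \left(-2\right) = - 9 \cdot 4 v = - 36 v$)
$E{\left(S \right)} = \frac{9}{7}$ ($E{\left(S \right)} = \left(- \frac{1}{7}\right) \left(-9\right) = \frac{9}{7}$)
$a{\left(n \right)} = - \frac{7}{61}$ ($a{\left(n \right)} = \frac{1}{2 \left(-5\right) + \frac{9}{7}} = \frac{1}{-10 + \frac{9}{7}} = \frac{1}{- \frac{61}{7}} = - \frac{7}{61}$)
$G{\left(p,c \right)} = 47 + c$
$G{\left(115,-102 \right)} + a{\left(V{\left(13 \right)} \right)} = \left(47 - 102\right) - \frac{7}{61} = -55 - \frac{7}{61} = - \frac{3362}{61}$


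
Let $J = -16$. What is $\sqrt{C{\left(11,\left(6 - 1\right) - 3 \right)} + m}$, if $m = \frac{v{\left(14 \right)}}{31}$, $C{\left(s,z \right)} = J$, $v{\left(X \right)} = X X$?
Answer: $\frac{10 i \sqrt{93}}{31} \approx 3.1109 i$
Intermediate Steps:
$v{\left(X \right)} = X^{2}$
$C{\left(s,z \right)} = -16$
$m = \frac{196}{31}$ ($m = \frac{14^{2}}{31} = 196 \cdot \frac{1}{31} = \frac{196}{31} \approx 6.3226$)
$\sqrt{C{\left(11,\left(6 - 1\right) - 3 \right)} + m} = \sqrt{-16 + \frac{196}{31}} = \sqrt{- \frac{300}{31}} = \frac{10 i \sqrt{93}}{31}$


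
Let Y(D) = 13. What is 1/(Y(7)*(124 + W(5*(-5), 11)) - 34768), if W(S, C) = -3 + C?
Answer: -1/33052 ≈ -3.0255e-5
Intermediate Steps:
1/(Y(7)*(124 + W(5*(-5), 11)) - 34768) = 1/(13*(124 + (-3 + 11)) - 34768) = 1/(13*(124 + 8) - 34768) = 1/(13*132 - 34768) = 1/(1716 - 34768) = 1/(-33052) = -1/33052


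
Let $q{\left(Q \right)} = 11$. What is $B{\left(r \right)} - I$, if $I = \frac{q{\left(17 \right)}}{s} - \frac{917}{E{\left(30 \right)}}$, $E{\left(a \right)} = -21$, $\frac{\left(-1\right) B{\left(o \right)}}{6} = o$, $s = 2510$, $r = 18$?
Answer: $- \frac{1142083}{7530} \approx -151.67$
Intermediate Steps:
$B{\left(o \right)} = - 6 o$
$I = \frac{328843}{7530}$ ($I = \frac{11}{2510} - \frac{917}{-21} = 11 \cdot \frac{1}{2510} - - \frac{131}{3} = \frac{11}{2510} + \frac{131}{3} = \frac{328843}{7530} \approx 43.671$)
$B{\left(r \right)} - I = \left(-6\right) 18 - \frac{328843}{7530} = -108 - \frac{328843}{7530} = - \frac{1142083}{7530}$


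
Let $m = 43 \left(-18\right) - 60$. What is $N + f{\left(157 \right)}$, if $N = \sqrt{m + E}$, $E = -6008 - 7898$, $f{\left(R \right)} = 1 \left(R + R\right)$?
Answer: $314 + 2 i \sqrt{3685} \approx 314.0 + 121.41 i$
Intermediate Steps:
$f{\left(R \right)} = 2 R$ ($f{\left(R \right)} = 1 \cdot 2 R = 2 R$)
$E = -13906$ ($E = -6008 - 7898 = -13906$)
$m = -834$ ($m = -774 - 60 = -834$)
$N = 2 i \sqrt{3685}$ ($N = \sqrt{-834 - 13906} = \sqrt{-14740} = 2 i \sqrt{3685} \approx 121.41 i$)
$N + f{\left(157 \right)} = 2 i \sqrt{3685} + 2 \cdot 157 = 2 i \sqrt{3685} + 314 = 314 + 2 i \sqrt{3685}$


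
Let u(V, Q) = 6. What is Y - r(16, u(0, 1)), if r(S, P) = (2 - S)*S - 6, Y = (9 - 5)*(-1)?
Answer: 226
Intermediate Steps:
Y = -4 (Y = 4*(-1) = -4)
r(S, P) = -6 + S*(2 - S) (r(S, P) = S*(2 - S) - 6 = -6 + S*(2 - S))
Y - r(16, u(0, 1)) = -4 - (-6 - 1*16² + 2*16) = -4 - (-6 - 1*256 + 32) = -4 - (-6 - 256 + 32) = -4 - 1*(-230) = -4 + 230 = 226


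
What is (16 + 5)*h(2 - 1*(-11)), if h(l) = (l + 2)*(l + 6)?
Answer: 5985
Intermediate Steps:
h(l) = (2 + l)*(6 + l)
(16 + 5)*h(2 - 1*(-11)) = (16 + 5)*(12 + (2 - 1*(-11))² + 8*(2 - 1*(-11))) = 21*(12 + (2 + 11)² + 8*(2 + 11)) = 21*(12 + 13² + 8*13) = 21*(12 + 169 + 104) = 21*285 = 5985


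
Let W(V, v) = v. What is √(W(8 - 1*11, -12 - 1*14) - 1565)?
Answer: I*√1591 ≈ 39.887*I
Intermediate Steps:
√(W(8 - 1*11, -12 - 1*14) - 1565) = √((-12 - 1*14) - 1565) = √((-12 - 14) - 1565) = √(-26 - 1565) = √(-1591) = I*√1591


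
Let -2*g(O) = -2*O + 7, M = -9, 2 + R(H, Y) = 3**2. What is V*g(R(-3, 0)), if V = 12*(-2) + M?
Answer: -231/2 ≈ -115.50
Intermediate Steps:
R(H, Y) = 7 (R(H, Y) = -2 + 3**2 = -2 + 9 = 7)
g(O) = -7/2 + O (g(O) = -(-2*O + 7)/2 = -(7 - 2*O)/2 = -7/2 + O)
V = -33 (V = 12*(-2) - 9 = -24 - 9 = -33)
V*g(R(-3, 0)) = -33*(-7/2 + 7) = -33*7/2 = -231/2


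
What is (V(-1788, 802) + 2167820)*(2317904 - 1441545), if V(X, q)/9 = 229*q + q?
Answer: 3354667197640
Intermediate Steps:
V(X, q) = 2070*q (V(X, q) = 9*(229*q + q) = 9*(230*q) = 2070*q)
(V(-1788, 802) + 2167820)*(2317904 - 1441545) = (2070*802 + 2167820)*(2317904 - 1441545) = (1660140 + 2167820)*876359 = 3827960*876359 = 3354667197640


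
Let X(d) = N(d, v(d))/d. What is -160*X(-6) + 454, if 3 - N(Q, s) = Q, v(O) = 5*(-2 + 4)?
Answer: 694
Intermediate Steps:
v(O) = 10 (v(O) = 5*2 = 10)
N(Q, s) = 3 - Q
X(d) = (3 - d)/d
-160*X(-6) + 454 = -160*(3 - 1*(-6))/(-6) + 454 = -(-80)*(3 + 6)/3 + 454 = -(-80)*9/3 + 454 = -160*(-3/2) + 454 = 240 + 454 = 694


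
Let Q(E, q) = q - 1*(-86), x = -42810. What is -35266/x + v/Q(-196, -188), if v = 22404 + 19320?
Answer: -148550609/363885 ≈ -408.23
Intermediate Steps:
Q(E, q) = 86 + q (Q(E, q) = q + 86 = 86 + q)
v = 41724
-35266/x + v/Q(-196, -188) = -35266/(-42810) + 41724/(86 - 188) = -35266*(-1/42810) + 41724/(-102) = 17633/21405 + 41724*(-1/102) = 17633/21405 - 6954/17 = -148550609/363885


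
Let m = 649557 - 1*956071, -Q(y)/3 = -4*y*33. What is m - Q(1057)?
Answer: -725086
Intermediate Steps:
Q(y) = 396*y (Q(y) = -3*(-4*y)*33 = -(-396)*y = 396*y)
m = -306514 (m = 649557 - 956071 = -306514)
m - Q(1057) = -306514 - 396*1057 = -306514 - 1*418572 = -306514 - 418572 = -725086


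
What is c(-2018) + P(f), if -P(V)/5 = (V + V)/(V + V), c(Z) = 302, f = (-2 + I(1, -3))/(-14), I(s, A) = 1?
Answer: 297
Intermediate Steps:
f = 1/14 (f = (-2 + 1)/(-14) = -1/14*(-1) = 1/14 ≈ 0.071429)
P(V) = -5 (P(V) = -5*(V + V)/(V + V) = -5*2*V/(2*V) = -5*2*V*1/(2*V) = -5*1 = -5)
c(-2018) + P(f) = 302 - 5 = 297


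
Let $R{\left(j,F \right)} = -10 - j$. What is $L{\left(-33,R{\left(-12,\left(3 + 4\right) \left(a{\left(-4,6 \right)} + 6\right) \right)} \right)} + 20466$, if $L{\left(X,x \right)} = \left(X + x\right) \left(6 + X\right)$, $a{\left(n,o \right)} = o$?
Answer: $21303$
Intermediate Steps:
$L{\left(X,x \right)} = \left(6 + X\right) \left(X + x\right)$
$L{\left(-33,R{\left(-12,\left(3 + 4\right) \left(a{\left(-4,6 \right)} + 6\right) \right)} \right)} + 20466 = \left(\left(-33\right)^{2} + 6 \left(-33\right) + 6 \left(-10 - -12\right) - 33 \left(-10 - -12\right)\right) + 20466 = \left(1089 - 198 + 6 \left(-10 + 12\right) - 33 \left(-10 + 12\right)\right) + 20466 = \left(1089 - 198 + 6 \cdot 2 - 66\right) + 20466 = \left(1089 - 198 + 12 - 66\right) + 20466 = 837 + 20466 = 21303$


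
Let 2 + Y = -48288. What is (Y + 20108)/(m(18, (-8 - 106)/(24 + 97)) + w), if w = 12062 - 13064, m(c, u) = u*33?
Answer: 51667/1894 ≈ 27.279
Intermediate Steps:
m(c, u) = 33*u
Y = -48290 (Y = -2 - 48288 = -48290)
w = -1002
(Y + 20108)/(m(18, (-8 - 106)/(24 + 97)) + w) = (-48290 + 20108)/(33*((-8 - 106)/(24 + 97)) - 1002) = -28182/(33*(-114/121) - 1002) = -28182/(-342/11 - 1002) = -28182/(-11364/11) = -28182*(-11/11364) = 51667/1894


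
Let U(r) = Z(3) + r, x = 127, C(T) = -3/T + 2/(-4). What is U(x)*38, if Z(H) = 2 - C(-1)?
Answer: 4807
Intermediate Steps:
C(T) = -1/2 - 3/T (C(T) = -3/T + 2*(-1/4) = -3/T - 1/2 = -1/2 - 3/T)
Z(H) = -1/2 (Z(H) = 2 - (-6 - 1*(-1))/(2*(-1)) = 2 - (-1)*(-6 + 1)/2 = 2 - (-1)*(-5)/2 = 2 - 1*5/2 = 2 - 5/2 = -1/2)
U(r) = -1/2 + r
U(x)*38 = (-1/2 + 127)*38 = (253/2)*38 = 4807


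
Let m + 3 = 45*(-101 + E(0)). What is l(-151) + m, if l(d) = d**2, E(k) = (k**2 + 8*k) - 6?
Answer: 17983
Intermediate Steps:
E(k) = -6 + k**2 + 8*k
m = -4818 (m = -3 + 45*(-101 + (-6 + 0**2 + 8*0)) = -3 + 45*(-101 + (-6 + 0 + 0)) = -3 + 45*(-101 - 6) = -3 + 45*(-107) = -3 - 4815 = -4818)
l(-151) + m = (-151)**2 - 4818 = 22801 - 4818 = 17983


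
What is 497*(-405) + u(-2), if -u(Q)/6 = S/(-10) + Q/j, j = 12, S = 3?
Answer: -1006411/5 ≈ -2.0128e+5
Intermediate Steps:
u(Q) = 9/5 - Q/2 (u(Q) = -6*(3/(-10) + Q/12) = -6*(3*(-1/10) + Q*(1/12)) = -6*(-3/10 + Q/12) = 9/5 - Q/2)
497*(-405) + u(-2) = 497*(-405) + (9/5 - 1/2*(-2)) = -201285 + (9/5 + 1) = -201285 + 14/5 = -1006411/5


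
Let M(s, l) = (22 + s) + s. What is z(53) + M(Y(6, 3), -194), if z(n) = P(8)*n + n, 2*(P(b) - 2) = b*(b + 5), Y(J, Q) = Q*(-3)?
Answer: 2919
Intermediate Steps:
Y(J, Q) = -3*Q
P(b) = 2 + b*(5 + b)/2 (P(b) = 2 + (b*(b + 5))/2 = 2 + (b*(5 + b))/2 = 2 + b*(5 + b)/2)
z(n) = 55*n (z(n) = (2 + (½)*8² + (5/2)*8)*n + n = (2 + (½)*64 + 20)*n + n = (2 + 32 + 20)*n + n = 54*n + n = 55*n)
M(s, l) = 22 + 2*s
z(53) + M(Y(6, 3), -194) = 55*53 + (22 + 2*(-3*3)) = 2915 + (22 + 2*(-9)) = 2915 + (22 - 18) = 2915 + 4 = 2919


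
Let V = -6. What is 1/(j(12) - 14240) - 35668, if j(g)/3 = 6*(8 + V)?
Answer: -506628273/14204 ≈ -35668.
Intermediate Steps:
j(g) = 36 (j(g) = 3*(6*(8 - 6)) = 3*(6*2) = 3*12 = 36)
1/(j(12) - 14240) - 35668 = 1/(36 - 14240) - 35668 = 1/(-14204) - 35668 = -1/14204 - 35668 = -506628273/14204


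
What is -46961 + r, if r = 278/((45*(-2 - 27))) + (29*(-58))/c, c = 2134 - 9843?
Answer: -472439113537/10060245 ≈ -46961.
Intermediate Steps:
c = -7709
r = 51908/10060245 (r = 278/((45*(-2 - 27))) + (29*(-58))/(-7709) = 278/((45*(-29))) - 1682*(-1/7709) = 278/(-1305) + 1682/7709 = 278*(-1/1305) + 1682/7709 = -278/1305 + 1682/7709 = 51908/10060245 ≈ 0.0051597)
-46961 + r = -46961 + 51908/10060245 = -472439113537/10060245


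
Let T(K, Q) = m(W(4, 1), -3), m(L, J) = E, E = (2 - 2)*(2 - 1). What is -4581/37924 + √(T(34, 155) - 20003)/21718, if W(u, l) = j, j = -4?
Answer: -4581/37924 + I*√20003/21718 ≈ -0.12079 + 0.0065122*I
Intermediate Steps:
E = 0 (E = 0*1 = 0)
W(u, l) = -4
m(L, J) = 0
T(K, Q) = 0
-4581/37924 + √(T(34, 155) - 20003)/21718 = -4581/37924 + √(0 - 20003)/21718 = -4581*1/37924 + √(-20003)*(1/21718) = -4581/37924 + (I*√20003)*(1/21718) = -4581/37924 + I*√20003/21718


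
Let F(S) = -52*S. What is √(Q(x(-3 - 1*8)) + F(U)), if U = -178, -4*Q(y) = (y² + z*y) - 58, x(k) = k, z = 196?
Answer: √39117/2 ≈ 98.890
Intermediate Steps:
Q(y) = 29/2 - 49*y - y²/4 (Q(y) = -((y² + 196*y) - 58)/4 = -(-58 + y² + 196*y)/4 = 29/2 - 49*y - y²/4)
√(Q(x(-3 - 1*8)) + F(U)) = √((29/2 - 49*(-3 - 1*8) - (-3 - 1*8)²/4) - 52*(-178)) = √((29/2 - 49*(-3 - 8) - (-3 - 8)²/4) + 9256) = √((29/2 - 49*(-11) - ¼*(-11)²) + 9256) = √((29/2 + 539 - ¼*121) + 9256) = √((29/2 + 539 - 121/4) + 9256) = √(2093/4 + 9256) = √(39117/4) = √39117/2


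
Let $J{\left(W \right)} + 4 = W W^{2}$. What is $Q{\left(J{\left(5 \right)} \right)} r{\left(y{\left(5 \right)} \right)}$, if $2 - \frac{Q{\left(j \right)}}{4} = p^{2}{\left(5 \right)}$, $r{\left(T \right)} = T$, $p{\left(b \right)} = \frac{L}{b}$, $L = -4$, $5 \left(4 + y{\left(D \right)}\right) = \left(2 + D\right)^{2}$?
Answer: $\frac{3944}{125} \approx 31.552$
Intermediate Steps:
$y{\left(D \right)} = -4 + \frac{\left(2 + D\right)^{2}}{5}$
$p{\left(b \right)} = - \frac{4}{b}$
$J{\left(W \right)} = -4 + W^{3}$ ($J{\left(W \right)} = -4 + W W^{2} = -4 + W^{3}$)
$Q{\left(j \right)} = \frac{136}{25}$ ($Q{\left(j \right)} = 8 - 4 \left(- \frac{4}{5}\right)^{2} = 8 - \frac{64}{25} = \frac{136}{25}$)
$Q{\left(J{\left(5 \right)} \right)} r{\left(y{\left(5 \right)} \right)} = \frac{136 \left(-4 + \frac{\left(2 + 5\right)^{2}}{5}\right)}{25} = \frac{136 \left(-4 + \frac{7^{2}}{5}\right)}{25} = \frac{136 \left(-4 + \frac{1}{5} \cdot 49\right)}{25} = \frac{136 \left(-4 + \frac{49}{5}\right)}{25} = \frac{136}{25} \cdot \frac{29}{5} = \frac{3944}{125}$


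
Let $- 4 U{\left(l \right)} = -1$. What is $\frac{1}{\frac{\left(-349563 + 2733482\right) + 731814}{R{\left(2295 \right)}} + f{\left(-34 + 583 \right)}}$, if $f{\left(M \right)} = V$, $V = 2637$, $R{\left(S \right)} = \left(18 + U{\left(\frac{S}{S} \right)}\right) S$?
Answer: $\frac{167535}{454252727} \approx 0.00036881$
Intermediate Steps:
$U{\left(l \right)} = \frac{1}{4}$ ($U{\left(l \right)} = \left(- \frac{1}{4}\right) \left(-1\right) = \frac{1}{4}$)
$R{\left(S \right)} = \frac{73 S}{4}$ ($R{\left(S \right)} = \left(18 + \frac{1}{4}\right) S = \frac{73 S}{4}$)
$f{\left(M \right)} = 2637$
$\frac{1}{\frac{\left(-349563 + 2733482\right) + 731814}{R{\left(2295 \right)}} + f{\left(-34 + 583 \right)}} = \frac{1}{\frac{\left(-349563 + 2733482\right) + 731814}{\frac{73}{4} \cdot 2295} + 2637} = \frac{1}{\frac{2383919 + 731814}{\frac{167535}{4}} + 2637} = \frac{1}{3115733 \cdot \frac{4}{167535} + 2637} = \frac{1}{\frac{12462932}{167535} + 2637} = \frac{1}{\frac{454252727}{167535}} = \frac{167535}{454252727}$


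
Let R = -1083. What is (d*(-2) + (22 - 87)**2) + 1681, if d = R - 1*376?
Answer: 8824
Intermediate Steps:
d = -1459 (d = -1083 - 1*376 = -1083 - 376 = -1459)
(d*(-2) + (22 - 87)**2) + 1681 = (-1459*(-2) + (22 - 87)**2) + 1681 = (2918 + (-65)**2) + 1681 = (2918 + 4225) + 1681 = 7143 + 1681 = 8824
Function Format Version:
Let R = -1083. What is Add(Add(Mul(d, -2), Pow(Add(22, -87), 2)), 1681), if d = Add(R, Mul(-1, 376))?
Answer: 8824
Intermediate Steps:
d = -1459 (d = Add(-1083, Mul(-1, 376)) = Add(-1083, -376) = -1459)
Add(Add(Mul(d, -2), Pow(Add(22, -87), 2)), 1681) = Add(Add(Mul(-1459, -2), Pow(Add(22, -87), 2)), 1681) = Add(Add(2918, Pow(-65, 2)), 1681) = Add(Add(2918, 4225), 1681) = Add(7143, 1681) = 8824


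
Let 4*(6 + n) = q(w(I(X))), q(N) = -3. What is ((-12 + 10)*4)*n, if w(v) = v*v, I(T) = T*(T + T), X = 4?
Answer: 54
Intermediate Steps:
I(T) = 2*T**2 (I(T) = T*(2*T) = 2*T**2)
w(v) = v**2
n = -27/4 (n = -6 + (1/4)*(-3) = -6 - 3/4 = -27/4 ≈ -6.7500)
((-12 + 10)*4)*n = ((-12 + 10)*4)*(-27/4) = -2*4*(-27/4) = -8*(-27/4) = 54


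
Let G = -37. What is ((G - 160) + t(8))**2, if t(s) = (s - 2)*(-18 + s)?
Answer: 66049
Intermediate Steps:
t(s) = (-18 + s)*(-2 + s) (t(s) = (-2 + s)*(-18 + s) = (-18 + s)*(-2 + s))
((G - 160) + t(8))**2 = ((-37 - 160) + (36 + 8**2 - 20*8))**2 = (-197 + (36 + 64 - 160))**2 = (-197 - 60)**2 = (-257)**2 = 66049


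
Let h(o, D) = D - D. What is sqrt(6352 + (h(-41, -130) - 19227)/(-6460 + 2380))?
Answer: sqrt(2542685)/20 ≈ 79.729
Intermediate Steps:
h(o, D) = 0
sqrt(6352 + (h(-41, -130) - 19227)/(-6460 + 2380)) = sqrt(6352 + (0 - 19227)/(-6460 + 2380)) = sqrt(6352 - 19227/(-4080)) = sqrt(6352 - 19227*(-1/4080)) = sqrt(6352 + 377/80) = sqrt(508537/80) = sqrt(2542685)/20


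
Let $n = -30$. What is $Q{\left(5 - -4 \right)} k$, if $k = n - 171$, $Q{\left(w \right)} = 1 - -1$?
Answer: $-402$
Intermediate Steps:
$Q{\left(w \right)} = 2$ ($Q{\left(w \right)} = 1 + 1 = 2$)
$k = -201$ ($k = -30 - 171 = -201$)
$Q{\left(5 - -4 \right)} k = 2 \left(-201\right) = -402$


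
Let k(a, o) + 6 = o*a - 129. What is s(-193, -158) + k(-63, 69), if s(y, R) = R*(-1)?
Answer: -4324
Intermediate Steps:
k(a, o) = -135 + a*o (k(a, o) = -6 + (o*a - 129) = -6 + (a*o - 129) = -6 + (-129 + a*o) = -135 + a*o)
s(y, R) = -R
s(-193, -158) + k(-63, 69) = -1*(-158) + (-135 - 63*69) = 158 + (-135 - 4347) = 158 - 4482 = -4324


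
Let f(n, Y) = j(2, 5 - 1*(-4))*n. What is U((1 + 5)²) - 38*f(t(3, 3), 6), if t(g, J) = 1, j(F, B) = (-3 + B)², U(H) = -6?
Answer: -1374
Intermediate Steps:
f(n, Y) = 36*n (f(n, Y) = (-3 + (5 - 1*(-4)))²*n = (-3 + (5 + 4))²*n = (-3 + 9)²*n = 6²*n = 36*n)
U((1 + 5)²) - 38*f(t(3, 3), 6) = -6 - 1368 = -1374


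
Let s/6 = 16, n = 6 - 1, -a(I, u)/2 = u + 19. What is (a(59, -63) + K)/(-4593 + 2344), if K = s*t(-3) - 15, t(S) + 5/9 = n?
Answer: -1499/6747 ≈ -0.22217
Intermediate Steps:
a(I, u) = -38 - 2*u (a(I, u) = -2*(u + 19) = -2*(19 + u) = -38 - 2*u)
n = 5
t(S) = 40/9 (t(S) = -5/9 + 5 = 40/9)
s = 96 (s = 6*16 = 96)
K = 1235/3 (K = 96*(40/9) - 15 = 1280/3 - 15 = 1235/3 ≈ 411.67)
(a(59, -63) + K)/(-4593 + 2344) = ((-38 - 2*(-63)) + 1235/3)/(-4593 + 2344) = ((-38 + 126) + 1235/3)/(-2249) = (88 + 1235/3)*(-1/2249) = (1499/3)*(-1/2249) = -1499/6747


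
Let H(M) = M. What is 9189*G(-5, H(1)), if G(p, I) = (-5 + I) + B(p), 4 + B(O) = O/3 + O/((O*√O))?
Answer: -88827 - 9189*I*√5/5 ≈ -88827.0 - 4109.4*I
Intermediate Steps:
B(O) = -4 + O^(-½) + O/3 (B(O) = -4 + (O/3 + O/((O*√O))) = -4 + (O*(⅓) + O/(O^(3/2))) = -4 + (O/3 + O/O^(3/2)) = -4 + (O/3 + O^(-½)) = -4 + (O^(-½) + O/3) = -4 + O^(-½) + O/3)
G(p, I) = -9 + I + p^(-½) + p/3 (G(p, I) = (-5 + I) + (-4 + p^(-½) + p/3) = -9 + I + p^(-½) + p/3)
9189*G(-5, H(1)) = 9189*(-9 + 1 + (-5)^(-½) + (⅓)*(-5)) = 9189*(-9 + 1 - I*√5/5 - 5/3) = 9189*(-29/3 - I*√5/5) = -88827 - 9189*I*√5/5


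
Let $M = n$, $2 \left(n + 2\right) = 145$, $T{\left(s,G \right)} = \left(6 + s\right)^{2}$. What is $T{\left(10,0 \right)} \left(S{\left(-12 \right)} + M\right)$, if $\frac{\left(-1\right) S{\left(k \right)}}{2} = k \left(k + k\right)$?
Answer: $-129408$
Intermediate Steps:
$n = \frac{141}{2}$ ($n = -2 + \frac{1}{2} \cdot 145 = -2 + \frac{145}{2} = \frac{141}{2} \approx 70.5$)
$S{\left(k \right)} = - 4 k^{2}$ ($S{\left(k \right)} = - 2 k \left(k + k\right) = - 2 k 2 k = - 2 \cdot 2 k^{2} = - 4 k^{2}$)
$M = \frac{141}{2} \approx 70.5$
$T{\left(10,0 \right)} \left(S{\left(-12 \right)} + M\right) = \left(6 + 10\right)^{2} \left(- 4 \left(-12\right)^{2} + \frac{141}{2}\right) = 16^{2} \left(\left(-4\right) 144 + \frac{141}{2}\right) = 256 \left(-576 + \frac{141}{2}\right) = 256 \left(- \frac{1011}{2}\right) = -129408$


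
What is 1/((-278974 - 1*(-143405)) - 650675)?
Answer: -1/786244 ≈ -1.2719e-6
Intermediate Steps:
1/((-278974 - 1*(-143405)) - 650675) = 1/((-278974 + 143405) - 650675) = 1/(-135569 - 650675) = 1/(-786244) = -1/786244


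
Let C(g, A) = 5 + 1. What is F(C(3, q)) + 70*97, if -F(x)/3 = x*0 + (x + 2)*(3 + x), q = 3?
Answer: 6574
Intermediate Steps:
C(g, A) = 6
F(x) = -3*(2 + x)*(3 + x) (F(x) = -3*(x*0 + (x + 2)*(3 + x)) = -3*(0 + (2 + x)*(3 + x)) = -3*(2 + x)*(3 + x))
F(C(3, q)) + 70*97 = (-18 - 15*6 - 3*6**2) + 70*97 = (-18 - 90 - 3*36) + 6790 = (-18 - 90 - 108) + 6790 = -216 + 6790 = 6574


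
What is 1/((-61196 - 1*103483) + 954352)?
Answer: 1/789673 ≈ 1.2663e-6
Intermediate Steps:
1/((-61196 - 1*103483) + 954352) = 1/((-61196 - 103483) + 954352) = 1/(-164679 + 954352) = 1/789673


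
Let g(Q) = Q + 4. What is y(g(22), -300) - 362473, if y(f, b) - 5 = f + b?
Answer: -362742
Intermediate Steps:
g(Q) = 4 + Q
y(f, b) = 5 + b + f (y(f, b) = 5 + (f + b) = 5 + (b + f) = 5 + b + f)
y(g(22), -300) - 362473 = (5 - 300 + (4 + 22)) - 362473 = (5 - 300 + 26) - 362473 = -269 - 362473 = -362742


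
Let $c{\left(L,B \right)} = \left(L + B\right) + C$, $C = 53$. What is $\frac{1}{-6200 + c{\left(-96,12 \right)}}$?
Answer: $- \frac{1}{6231} \approx -0.00016049$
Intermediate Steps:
$c{\left(L,B \right)} = 53 + B + L$ ($c{\left(L,B \right)} = \left(L + B\right) + 53 = \left(B + L\right) + 53 = 53 + B + L$)
$\frac{1}{-6200 + c{\left(-96,12 \right)}} = \frac{1}{-6200 + \left(53 + 12 - 96\right)} = \frac{1}{-6200 - 31} = \frac{1}{-6231} = - \frac{1}{6231}$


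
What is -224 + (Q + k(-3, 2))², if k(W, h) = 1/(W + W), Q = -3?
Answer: -7703/36 ≈ -213.97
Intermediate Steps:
k(W, h) = 1/(2*W)
-224 + (Q + k(-3, 2))² = -224 + (-3 + (½)/(-3))² = -224 + (-3 + (½)*(-⅓))² = -224 + (-3 - ⅙)² = -224 + (-19/6)² = -224 + 361/36 = -7703/36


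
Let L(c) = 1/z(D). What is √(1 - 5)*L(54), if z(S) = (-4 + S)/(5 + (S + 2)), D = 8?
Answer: 15*I/2 ≈ 7.5*I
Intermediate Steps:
z(S) = (-4 + S)/(7 + S) (z(S) = (-4 + S)/(5 + (2 + S)) = (-4 + S)/(7 + S))
L(c) = 15/4 (L(c) = 1/((-4 + 8)/(7 + 8)) = 1/(4/15) = 15/4)
√(1 - 5)*L(54) = √(1 - 5)*(15/4) = √(-4)*(15/4) = (2*I)*(15/4) = 15*I/2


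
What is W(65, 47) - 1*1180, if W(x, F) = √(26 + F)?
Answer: -1180 + √73 ≈ -1171.5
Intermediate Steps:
W(65, 47) - 1*1180 = √(26 + 47) - 1*1180 = √73 - 1180 = -1180 + √73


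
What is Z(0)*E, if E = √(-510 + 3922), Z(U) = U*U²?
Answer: 0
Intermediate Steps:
Z(U) = U³
E = 2*√853 (E = √3412 = 2*√853 ≈ 58.412)
Z(0)*E = 0³*(2*√853) = 0*(2*√853) = 0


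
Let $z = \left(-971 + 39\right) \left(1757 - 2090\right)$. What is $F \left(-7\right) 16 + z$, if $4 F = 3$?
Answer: $310272$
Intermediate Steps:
$F = \frac{3}{4}$ ($F = \frac{1}{4} \cdot 3 = \frac{3}{4} \approx 0.75$)
$z = 310356$ ($z = \left(-932\right) \left(-333\right) = 310356$)
$F \left(-7\right) 16 + z = \frac{3}{4} \left(-7\right) 16 + 310356 = \left(- \frac{21}{4}\right) 16 + 310356 = -84 + 310356 = 310272$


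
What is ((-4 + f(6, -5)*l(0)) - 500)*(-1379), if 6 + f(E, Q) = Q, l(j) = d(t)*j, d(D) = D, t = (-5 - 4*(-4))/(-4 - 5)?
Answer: 695016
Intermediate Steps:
t = -11/9 (t = (-5 + 16)/(-9) = 11*(-⅑) = -11/9 ≈ -1.2222)
l(j) = -11*j/9
f(E, Q) = -6 + Q
((-4 + f(6, -5)*l(0)) - 500)*(-1379) = ((-4 + (-6 - 5)*(-11/9*0)) - 500)*(-1379) = ((-4 - 11*0) - 500)*(-1379) = ((-4 + 0) - 500)*(-1379) = (-4 - 500)*(-1379) = -504*(-1379) = 695016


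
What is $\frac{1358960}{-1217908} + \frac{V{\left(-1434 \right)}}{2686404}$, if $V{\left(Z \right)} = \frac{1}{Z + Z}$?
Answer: $- \frac{2617563071049757}{2345875525670544} \approx -1.1158$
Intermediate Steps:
$V{\left(Z \right)} = \frac{1}{2 Z}$
$\frac{1358960}{-1217908} + \frac{V{\left(-1434 \right)}}{2686404} = \frac{1358960}{-1217908} + \frac{\frac{1}{2} \frac{1}{-1434}}{2686404} = 1358960 \left(- \frac{1}{1217908}\right) + \frac{1}{2} \left(- \frac{1}{1434}\right) \frac{1}{2686404} = - \frac{339740}{304477} - \frac{1}{7704606672} = - \frac{2617563071049757}{2345875525670544}$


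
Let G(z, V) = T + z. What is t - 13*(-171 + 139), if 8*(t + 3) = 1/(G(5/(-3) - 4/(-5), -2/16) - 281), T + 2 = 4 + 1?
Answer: 13820617/33464 ≈ 413.00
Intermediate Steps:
T = 3 (T = -2 + (4 + 1) = -2 + 5 = 3)
G(z, V) = 3 + z
t = -100407/33464 (t = -3 + 1/(8*((3 + (5/(-3) - 4/(-5))) - 281)) = -3 + 1/(8*((3 + (5*(-1/3) - 4*(-1/5))) - 281)) = -3 + 1/(8*((3 + (-5/3 + 4/5)) - 281)) = -3 + 1/(8*((3 - 13/15) - 281)) = -3 + 1/(8*(32/15 - 281)) = -3 + 1/(8*(-4183/15)) = -3 + (1/8)*(-15/4183) = -3 - 15/33464 = -100407/33464 ≈ -3.0005)
t - 13*(-171 + 139) = -100407/33464 - 13*(-171 + 139) = -100407/33464 - 13*(-32) = -100407/33464 + 416 = 13820617/33464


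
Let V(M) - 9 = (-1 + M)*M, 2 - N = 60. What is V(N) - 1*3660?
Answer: -229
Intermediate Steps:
N = -58 (N = 2 - 1*60 = 2 - 60 = -58)
V(M) = 9 + M*(-1 + M) (V(M) = 9 + (-1 + M)*M = 9 + M*(-1 + M))
V(N) - 1*3660 = (9 + (-58)**2 - 1*(-58)) - 1*3660 = (9 + 3364 + 58) - 3660 = 3431 - 3660 = -229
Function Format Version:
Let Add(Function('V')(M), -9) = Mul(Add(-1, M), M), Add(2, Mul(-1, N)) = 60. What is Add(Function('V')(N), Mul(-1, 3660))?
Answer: -229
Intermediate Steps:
N = -58 (N = Add(2, Mul(-1, 60)) = Add(2, -60) = -58)
Function('V')(M) = Add(9, Mul(M, Add(-1, M))) (Function('V')(M) = Add(9, Mul(Add(-1, M), M)) = Add(9, Mul(M, Add(-1, M))))
Add(Function('V')(N), Mul(-1, 3660)) = Add(Add(9, Pow(-58, 2), Mul(-1, -58)), Mul(-1, 3660)) = Add(Add(9, 3364, 58), -3660) = Add(3431, -3660) = -229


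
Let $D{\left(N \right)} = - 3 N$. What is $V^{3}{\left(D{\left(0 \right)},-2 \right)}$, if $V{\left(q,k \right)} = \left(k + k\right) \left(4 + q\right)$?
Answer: $-4096$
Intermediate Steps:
$V{\left(q,k \right)} = 2 k \left(4 + q\right)$
$V^{3}{\left(D{\left(0 \right)},-2 \right)} = \left(2 \left(-2\right) \left(4 - 0\right)\right)^{3} = \left(2 \left(-2\right) \left(4 + 0\right)\right)^{3} = \left(2 \left(-2\right) 4\right)^{3} = \left(-16\right)^{3} = -4096$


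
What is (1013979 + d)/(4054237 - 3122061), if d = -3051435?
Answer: -127341/58261 ≈ -2.1857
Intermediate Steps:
(1013979 + d)/(4054237 - 3122061) = (1013979 - 3051435)/(4054237 - 3122061) = -2037456/932176 = -2037456*1/932176 = -127341/58261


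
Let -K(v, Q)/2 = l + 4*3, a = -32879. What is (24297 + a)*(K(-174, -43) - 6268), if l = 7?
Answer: 54118092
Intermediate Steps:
K(v, Q) = -38 (K(v, Q) = -2*(7 + 4*3) = -2*(7 + 12) = -2*19 = -38)
(24297 + a)*(K(-174, -43) - 6268) = (24297 - 32879)*(-38 - 6268) = -8582*(-6306) = 54118092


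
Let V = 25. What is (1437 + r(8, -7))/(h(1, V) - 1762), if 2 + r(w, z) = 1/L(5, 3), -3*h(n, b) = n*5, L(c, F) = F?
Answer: -4306/5291 ≈ -0.81384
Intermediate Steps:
h(n, b) = -5*n/3 (h(n, b) = -n*5/3 = -5*n/3)
r(w, z) = -5/3 (r(w, z) = -2 + 1/3 = -2 + 1*(⅓) = -2 + ⅓ = -5/3)
(1437 + r(8, -7))/(h(1, V) - 1762) = (1437 - 5/3)/(-5/3*1 - 1762) = 4306/(3*(-5/3 - 1762)) = 4306/(3*(-5291/3)) = (4306/3)*(-3/5291) = -4306/5291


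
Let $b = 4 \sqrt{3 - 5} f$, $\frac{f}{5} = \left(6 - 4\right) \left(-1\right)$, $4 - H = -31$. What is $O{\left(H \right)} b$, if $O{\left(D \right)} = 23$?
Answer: $- 920 i \sqrt{2} \approx - 1301.1 i$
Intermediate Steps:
$H = 35$ ($H = 4 - -31 = 4 + 31 = 35$)
$f = -10$ ($f = 5 \left(6 - 4\right) \left(-1\right) = 5 \cdot 2 \left(-1\right) = 5 \left(-2\right) = -10$)
$b = - 40 i \sqrt{2}$ ($b = 4 \sqrt{3 - 5} \left(-10\right) = 4 \sqrt{-2} \left(-10\right) = 4 i \sqrt{2} \left(-10\right) = - 40 i \sqrt{2} \approx - 56.569 i$)
$O{\left(H \right)} b = 23 \left(- 40 i \sqrt{2}\right) = - 920 i \sqrt{2}$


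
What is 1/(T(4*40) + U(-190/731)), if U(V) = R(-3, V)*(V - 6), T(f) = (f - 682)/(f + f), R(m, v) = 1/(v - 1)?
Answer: 147360/491779 ≈ 0.29965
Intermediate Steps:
R(m, v) = 1/(-1 + v)
T(f) = (-682 + f)/(2*f) (T(f) = (-682 + f)/((2*f)) = (-682 + f)*(1/(2*f)) = (-682 + f)/(2*f))
U(V) = (-6 + V)/(-1 + V) (U(V) = (V - 6)/(-1 + V) = (-6 + V)/(-1 + V))
1/(T(4*40) + U(-190/731)) = 1/((-682 + 4*40)/(2*((4*40))) + (-6 - 190/731)/(-1 - 190/731)) = 1/((1/2)*(-682 + 160)/160 + (-6 - 190*1/731)/(-1 - 190*1/731)) = 1/((1/2)*(1/160)*(-522) + (-6 - 190/731)/(-1 - 190/731)) = 1/(-261/160 - 4576/731/(-921/731)) = 1/(-261/160 - 731/921*(-4576/731)) = 1/(-261/160 + 4576/921) = 1/(491779/147360) = 147360/491779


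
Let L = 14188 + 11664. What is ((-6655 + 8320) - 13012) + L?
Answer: 14505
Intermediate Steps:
L = 25852
((-6655 + 8320) - 13012) + L = ((-6655 + 8320) - 13012) + 25852 = (1665 - 13012) + 25852 = -11347 + 25852 = 14505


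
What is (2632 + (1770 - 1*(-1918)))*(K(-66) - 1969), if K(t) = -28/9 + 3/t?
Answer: -1233938920/99 ≈ -1.2464e+7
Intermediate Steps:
K(t) = -28/9 + 3/t (K(t) = -28*⅑ + 3/t = -28/9 + 3/t)
(2632 + (1770 - 1*(-1918)))*(K(-66) - 1969) = (2632 + (1770 - 1*(-1918)))*((-28/9 + 3/(-66)) - 1969) = (2632 + (1770 + 1918))*((-28/9 + 3*(-1/66)) - 1969) = (2632 + 3688)*((-28/9 - 1/22) - 1969) = 6320*(-625/198 - 1969) = 6320*(-390487/198) = -1233938920/99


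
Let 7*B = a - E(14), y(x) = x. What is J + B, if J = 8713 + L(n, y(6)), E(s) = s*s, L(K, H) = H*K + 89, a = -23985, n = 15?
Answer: 38063/7 ≈ 5437.6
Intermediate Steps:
L(K, H) = 89 + H*K
E(s) = s²
J = 8892 (J = 8713 + (89 + 6*15) = 8713 + (89 + 90) = 8713 + 179 = 8892)
B = -24181/7 (B = (-23985 - 1*14²)/7 = (-23985 - 1*196)/7 = (-23985 - 196)/7 = (⅐)*(-24181) = -24181/7 ≈ -3454.4)
J + B = 8892 - 24181/7 = 38063/7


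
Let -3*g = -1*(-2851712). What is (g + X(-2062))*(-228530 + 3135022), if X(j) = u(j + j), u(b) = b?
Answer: -8324437233328/3 ≈ -2.7748e+12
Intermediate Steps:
g = -2851712/3 (g = -(-1)*(-2851712)/3 = -⅓*2851712 = -2851712/3 ≈ -9.5057e+5)
X(j) = 2*j (X(j) = j + j = 2*j)
(g + X(-2062))*(-228530 + 3135022) = (-2851712/3 + 2*(-2062))*(-228530 + 3135022) = (-2851712/3 - 4124)*2906492 = -2864084/3*2906492 = -8324437233328/3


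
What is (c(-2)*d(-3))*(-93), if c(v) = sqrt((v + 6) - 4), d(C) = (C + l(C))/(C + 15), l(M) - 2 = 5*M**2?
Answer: 0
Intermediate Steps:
l(M) = 2 + 5*M**2
d(C) = (2 + C + 5*C**2)/(15 + C) (d(C) = (C + (2 + 5*C**2))/(C + 15) = (2 + C + 5*C**2)/(15 + C))
c(v) = sqrt(2 + v) (c(v) = sqrt((6 + v) - 4) = sqrt(2 + v))
(c(-2)*d(-3))*(-93) = (sqrt(2 - 2)*((2 - 3 + 5*(-3)**2)/(15 - 3)))*(-93) = (sqrt(0)*((2 - 3 + 5*9)/12))*(-93) = (0*((2 - 3 + 45)/12))*(-93) = (0*((1/12)*44))*(-93) = (0*(11/3))*(-93) = 0*(-93) = 0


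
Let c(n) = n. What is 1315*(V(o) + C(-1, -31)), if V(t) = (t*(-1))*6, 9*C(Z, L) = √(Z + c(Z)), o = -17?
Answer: 134130 + 1315*I*√2/9 ≈ 1.3413e+5 + 206.63*I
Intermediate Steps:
C(Z, L) = √2*√Z/9 (C(Z, L) = √(Z + Z)/9 = √(2*Z)/9 = (√2*√Z)/9 = √2*√Z/9)
V(t) = -6*t (V(t) = -t*6 = -6*t)
1315*(V(o) + C(-1, -31)) = 1315*(-6*(-17) + √2*√(-1)/9) = 1315*(102 + √2*I/9) = 1315*(102 + I*√2/9) = 134130 + 1315*I*√2/9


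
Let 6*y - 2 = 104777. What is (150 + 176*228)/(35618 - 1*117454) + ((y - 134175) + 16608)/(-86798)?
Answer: 7044071191/10654801692 ≈ 0.66112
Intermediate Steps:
y = 104779/6 (y = 1/3 + (1/6)*104777 = 1/3 + 104777/6 = 104779/6 ≈ 17463.)
(150 + 176*228)/(35618 - 1*117454) + ((y - 134175) + 16608)/(-86798) = (150 + 176*228)/(35618 - 1*117454) + ((104779/6 - 134175) + 16608)/(-86798) = (150 + 40128)/(35618 - 117454) + (-700271/6 + 16608)*(-1/86798) = 40278/(-81836) - 600623/6*(-1/86798) = 40278*(-1/81836) + 600623/520788 = -20139/40918 + 600623/520788 = 7044071191/10654801692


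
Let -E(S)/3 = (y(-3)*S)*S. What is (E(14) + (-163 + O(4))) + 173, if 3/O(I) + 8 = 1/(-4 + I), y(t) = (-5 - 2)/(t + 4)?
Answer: 4126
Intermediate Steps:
y(t) = -7/(4 + t)
O(I) = 3/(-8 + 1/(-4 + I))
E(S) = 21*S**2 (E(S) = -3*(-7/(4 - 3))*S*S = -3*(-7/1)*S*S = -3*(-7*1)*S*S = -3*(-7*S)*S = -(-21)*S**2 = 21*S**2)
(E(14) + (-163 + O(4))) + 173 = (21*14**2 + (-163 + 3*(4 - 1*4)/(-33 + 8*4))) + 173 = (21*196 + (-163 + 3*(4 - 4)/(-33 + 32))) + 173 = (4116 + (-163 + 3*0/(-1))) + 173 = (4116 + (-163 + 3*(-1)*0)) + 173 = (4116 + (-163 + 0)) + 173 = (4116 - 163) + 173 = 3953 + 173 = 4126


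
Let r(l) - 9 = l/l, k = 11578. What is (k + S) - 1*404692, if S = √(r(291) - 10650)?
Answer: -393114 + 4*I*√665 ≈ -3.9311e+5 + 103.15*I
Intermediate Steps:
r(l) = 10 (r(l) = 9 + l/l = 9 + 1 = 10)
S = 4*I*√665 (S = √(10 - 10650) = √(-10640) = 4*I*√665 ≈ 103.15*I)
(k + S) - 1*404692 = (11578 + 4*I*√665) - 1*404692 = (11578 + 4*I*√665) - 404692 = -393114 + 4*I*√665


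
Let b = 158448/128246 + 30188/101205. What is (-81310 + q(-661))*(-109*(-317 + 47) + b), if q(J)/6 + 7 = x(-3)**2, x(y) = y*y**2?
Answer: -14702639900851133132/6489568215 ≈ -2.2656e+9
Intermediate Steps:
x(y) = y**3
b = 9953610044/6489568215 (b = 158448*(1/128246) + 30188*(1/101205) = 79224/64123 + 30188/101205 = 9953610044/6489568215 ≈ 1.5338)
q(J) = 4332 (q(J) = -42 + 6*((-3)**3)**2 = -42 + 6*(-27)**2 = -42 + 6*729 = -42 + 4374 = 4332)
(-81310 + q(-661))*(-109*(-317 + 47) + b) = (-81310 + 4332)*(-109*(-317 + 47) + 9953610044/6489568215) = -76978*(-109*(-270) + 9953610044/6489568215) = -76978*(29430 + 9953610044/6489568215) = -76978*190997946177494/6489568215 = -14702639900851133132/6489568215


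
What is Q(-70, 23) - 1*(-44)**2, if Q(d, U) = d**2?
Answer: 2964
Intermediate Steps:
Q(-70, 23) - 1*(-44)**2 = (-70)**2 - 1*(-44)**2 = 4900 - 1*1936 = 4900 - 1936 = 2964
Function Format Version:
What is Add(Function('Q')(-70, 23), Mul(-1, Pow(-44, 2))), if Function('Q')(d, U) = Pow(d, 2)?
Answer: 2964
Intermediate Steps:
Add(Function('Q')(-70, 23), Mul(-1, Pow(-44, 2))) = Add(Pow(-70, 2), Mul(-1, Pow(-44, 2))) = Add(4900, Mul(-1, 1936)) = Add(4900, -1936) = 2964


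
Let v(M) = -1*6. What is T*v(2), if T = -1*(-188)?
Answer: -1128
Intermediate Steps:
T = 188
v(M) = -6
T*v(2) = 188*(-6) = -1128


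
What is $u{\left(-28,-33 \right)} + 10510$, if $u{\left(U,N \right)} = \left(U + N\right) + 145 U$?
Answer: $6389$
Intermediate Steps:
$u{\left(U,N \right)} = N + 146 U$ ($u{\left(U,N \right)} = \left(N + U\right) + 145 U = N + 146 U$)
$u{\left(-28,-33 \right)} + 10510 = \left(-33 + 146 \left(-28\right)\right) + 10510 = \left(-33 - 4088\right) + 10510 = -4121 + 10510 = 6389$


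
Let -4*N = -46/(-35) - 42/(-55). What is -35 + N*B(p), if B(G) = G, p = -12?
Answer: -2215/77 ≈ -28.766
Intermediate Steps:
N = -40/77 (N = -(-46/(-35) - 42/(-55))/4 = -(-46*(-1/35) - 42*(-1/55))/4 = -(46/35 + 42/55)/4 = -¼*160/77 = -40/77 ≈ -0.51948)
-35 + N*B(p) = -35 - 40/77*(-12) = -35 + 480/77 = -2215/77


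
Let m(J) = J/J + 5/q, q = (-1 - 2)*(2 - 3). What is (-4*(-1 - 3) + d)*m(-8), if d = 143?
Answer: 424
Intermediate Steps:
q = 3 (q = -3*(-1) = 3)
m(J) = 8/3 (m(J) = J/J + 5/3 = 1 + 5*(⅓) = 1 + 5/3 = 8/3)
(-4*(-1 - 3) + d)*m(-8) = (-4*(-1 - 3) + 143)*(8/3) = (-4*(-4) + 143)*(8/3) = (16 + 143)*(8/3) = 159*(8/3) = 424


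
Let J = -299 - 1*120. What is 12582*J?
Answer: -5271858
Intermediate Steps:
J = -419 (J = -299 - 120 = -419)
12582*J = 12582*(-419) = -5271858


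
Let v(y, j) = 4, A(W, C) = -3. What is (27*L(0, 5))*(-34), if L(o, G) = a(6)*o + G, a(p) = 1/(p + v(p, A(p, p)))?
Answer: -4590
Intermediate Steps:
a(p) = 1/(4 + p) (a(p) = 1/(p + 4) = 1/(4 + p))
L(o, G) = G + o/10 (L(o, G) = o/(4 + 6) + G = o/10 + G = G + o/10)
(27*L(0, 5))*(-34) = (27*(5 + (⅒)*0))*(-34) = (27*(5 + 0))*(-34) = (27*5)*(-34) = 135*(-34) = -4590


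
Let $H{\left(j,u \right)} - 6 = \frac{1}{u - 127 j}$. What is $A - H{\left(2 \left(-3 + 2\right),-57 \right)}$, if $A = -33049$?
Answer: $- \frac{6511836}{197} \approx -33055.0$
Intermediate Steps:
$H{\left(j,u \right)} = 6 + \frac{1}{u - 127 j}$
$A - H{\left(2 \left(-3 + 2\right),-57 \right)} = -33049 - \frac{-1 - -342 + 762 \cdot 2 \left(-3 + 2\right)}{\left(-1\right) \left(-57\right) + 127 \cdot 2 \left(-3 + 2\right)} = -33049 - \frac{-1 + 342 + 762 \cdot 2 \left(-1\right)}{57 + 127 \cdot 2 \left(-1\right)} = -33049 - \frac{-1 + 342 + 762 \left(-2\right)}{57 + 127 \left(-2\right)} = -33049 - \frac{-1 + 342 - 1524}{57 - 254} = -33049 - \frac{1}{-197} \left(-1183\right) = -33049 - \left(- \frac{1}{197}\right) \left(-1183\right) = -33049 - \frac{1183}{197} = - \frac{6511836}{197}$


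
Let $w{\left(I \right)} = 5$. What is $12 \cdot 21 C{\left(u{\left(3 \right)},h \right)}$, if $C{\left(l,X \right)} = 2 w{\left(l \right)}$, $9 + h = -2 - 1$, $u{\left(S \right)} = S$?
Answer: $2520$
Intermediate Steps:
$h = -12$ ($h = -9 - 3 = -12$)
$C{\left(l,X \right)} = 10$ ($C{\left(l,X \right)} = 2 \cdot 5 = 10$)
$12 \cdot 21 C{\left(u{\left(3 \right)},h \right)} = 12 \cdot 21 \cdot 10 = 252 \cdot 10 = 2520$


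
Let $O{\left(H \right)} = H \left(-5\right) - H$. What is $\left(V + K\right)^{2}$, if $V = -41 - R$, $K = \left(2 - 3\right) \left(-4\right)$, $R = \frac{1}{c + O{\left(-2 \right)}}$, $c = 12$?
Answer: $\frac{790321}{576} \approx 1372.1$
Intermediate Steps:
$O{\left(H \right)} = - 6 H$ ($O{\left(H \right)} = - 5 H - H = - 6 H$)
$R = \frac{1}{24}$ ($R = \frac{1}{12 - -12} = \frac{1}{12 + 12} = \frac{1}{24} \approx 0.041667$)
$K = 4$ ($K = \left(-1\right) \left(-4\right) = 4$)
$V = - \frac{985}{24}$ ($V = -41 - \frac{1}{24} = - \frac{985}{24} \approx -41.042$)
$\left(V + K\right)^{2} = \left(- \frac{985}{24} + 4\right)^{2} = \left(- \frac{889}{24}\right)^{2} = \frac{790321}{576}$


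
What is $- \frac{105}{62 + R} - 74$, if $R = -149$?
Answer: $- \frac{2111}{29} \approx -72.793$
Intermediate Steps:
$- \frac{105}{62 + R} - 74 = - \frac{105}{62 - 149} - 74 = - \frac{105}{-87} - 74 = \left(-105\right) \left(- \frac{1}{87}\right) - 74 = \frac{35}{29} - 74 = - \frac{2111}{29}$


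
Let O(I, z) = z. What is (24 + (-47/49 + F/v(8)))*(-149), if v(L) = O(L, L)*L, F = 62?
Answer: -5609403/1568 ≈ -3577.4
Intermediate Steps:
v(L) = L² (v(L) = L*L = L²)
(24 + (-47/49 + F/v(8)))*(-149) = (24 + (-47/49 + 62/(8²)))*(-149) = (24 + (-47*1/49 + 62/64))*(-149) = (24 + (-47/49 + 62*(1/64)))*(-149) = (24 + (-47/49 + 31/32))*(-149) = (24 + 15/1568)*(-149) = (37647/1568)*(-149) = -5609403/1568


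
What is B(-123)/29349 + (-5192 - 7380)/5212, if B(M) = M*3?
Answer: -10302746/4249083 ≈ -2.4247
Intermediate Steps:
B(M) = 3*M
B(-123)/29349 + (-5192 - 7380)/5212 = (3*(-123))/29349 + (-5192 - 7380)/5212 = -369*1/29349 - 12572*1/5212 = -41/3261 - 3143/1303 = -10302746/4249083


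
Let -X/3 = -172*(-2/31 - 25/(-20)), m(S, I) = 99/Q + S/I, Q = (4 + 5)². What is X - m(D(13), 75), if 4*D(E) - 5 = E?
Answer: 8515463/13950 ≈ 610.43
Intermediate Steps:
Q = 81 (Q = 9² = 81)
D(E) = 5/4 + E/4
m(S, I) = 11/9 + S/I (m(S, I) = 99/81 + S/I = 99*(1/81) + S/I = 11/9 + S/I)
X = 18963/31 (X = -(-516)*(-2/31 - 25/(-20)) = -(-516)*(-2*1/31 - 25*(-1/20)) = -(-516)*(-2/31 + 5/4) = -(-516)*147/124 = -3*(-6321/31) = 18963/31 ≈ 611.71)
X - m(D(13), 75) = 18963/31 - (11/9 + (5/4 + (¼)*13)/75) = 18963/31 - (11/9 + (5/4 + 13/4)*(1/75)) = 18963/31 - (11/9 + (9/2)*(1/75)) = 18963/31 - (11/9 + 3/50) = 18963/31 - 1*577/450 = 18963/31 - 577/450 = 8515463/13950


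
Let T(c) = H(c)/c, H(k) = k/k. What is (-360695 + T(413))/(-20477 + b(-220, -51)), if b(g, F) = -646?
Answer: 49655678/2907933 ≈ 17.076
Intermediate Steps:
H(k) = 1
T(c) = 1/c
(-360695 + T(413))/(-20477 + b(-220, -51)) = (-360695 + 1/413)/(-20477 - 646) = (-360695 + 1/413)/(-21123) = -148967034/413*(-1/21123) = 49655678/2907933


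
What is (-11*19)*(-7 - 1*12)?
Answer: 3971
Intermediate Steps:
(-11*19)*(-7 - 1*12) = -209*(-7 - 12) = -209*(-19) = 3971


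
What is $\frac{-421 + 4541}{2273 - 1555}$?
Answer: $\frac{2060}{359} \approx 5.7382$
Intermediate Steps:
$\frac{-421 + 4541}{2273 - 1555} = \frac{4120}{718} = 4120 \cdot \frac{1}{718} = \frac{2060}{359}$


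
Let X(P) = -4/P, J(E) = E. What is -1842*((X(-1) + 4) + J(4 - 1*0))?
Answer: -22104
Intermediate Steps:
-1842*((X(-1) + 4) + J(4 - 1*0)) = -1842*((-4/(-1) + 4) + (4 - 1*0)) = -1842*((-4*(-1) + 4) + (4 + 0)) = -1842*((4 + 4) + 4) = -1842*(8 + 4) = -1842*12 = -22104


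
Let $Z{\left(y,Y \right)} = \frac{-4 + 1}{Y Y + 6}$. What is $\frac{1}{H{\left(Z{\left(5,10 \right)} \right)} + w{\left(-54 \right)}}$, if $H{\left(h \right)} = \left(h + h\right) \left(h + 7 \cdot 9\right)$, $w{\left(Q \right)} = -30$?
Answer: $- \frac{5618}{188565} \approx -0.029793$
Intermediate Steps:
$Z{\left(y,Y \right)} = - \frac{3}{6 + Y^{2}}$ ($Z{\left(y,Y \right)} = - \frac{3}{Y^{2} + 6} = - \frac{3}{6 + Y^{2}}$)
$H{\left(h \right)} = 2 h \left(63 + h\right)$ ($H{\left(h \right)} = 2 h \left(h + 63\right) = 2 h \left(63 + h\right)$)
$\frac{1}{H{\left(Z{\left(5,10 \right)} \right)} + w{\left(-54 \right)}} = \frac{1}{2 \left(- \frac{3}{6 + 10^{2}}\right) \left(63 - \frac{3}{6 + 10^{2}}\right) - 30} = \frac{1}{2 \left(- \frac{3}{6 + 100}\right) \left(63 - \frac{3}{6 + 100}\right) - 30} = \frac{1}{2 \left(- \frac{3}{106}\right) \left(63 - \frac{3}{106}\right) - 30} = \frac{1}{2 \left(- \frac{3}{106}\right) \frac{6675}{106} - 30} = \frac{1}{- \frac{20025}{5618} - 30} = \frac{1}{- \frac{188565}{5618}} = - \frac{5618}{188565}$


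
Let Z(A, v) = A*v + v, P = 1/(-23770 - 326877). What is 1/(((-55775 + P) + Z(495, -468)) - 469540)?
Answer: -350647/265595115622 ≈ -1.3202e-6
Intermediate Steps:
P = -1/350647 (P = 1/(-350647) = -1/350647 ≈ -2.8519e-6)
Z(A, v) = v + A*v
1/(((-55775 + P) + Z(495, -468)) - 469540) = 1/(((-55775 - 1/350647) - 468*(1 + 495)) - 469540) = 1/((-19557336426/350647 - 468*496) - 469540) = 1/((-19557336426/350647 - 232128) - 469540) = 1/(-100952323242/350647 - 469540) = 1/(-265595115622/350647) = -350647/265595115622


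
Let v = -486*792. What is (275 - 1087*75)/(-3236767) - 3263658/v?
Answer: 1765829102281/207645076584 ≈ 8.5041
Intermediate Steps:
v = -384912
(275 - 1087*75)/(-3236767) - 3263658/v = (275 - 1087*75)/(-3236767) - 3263658/(-384912) = (275 - 81525)*(-1/3236767) - 3263658*(-1/384912) = -81250*(-1/3236767) + 543943/64152 = 81250/3236767 + 543943/64152 = 1765829102281/207645076584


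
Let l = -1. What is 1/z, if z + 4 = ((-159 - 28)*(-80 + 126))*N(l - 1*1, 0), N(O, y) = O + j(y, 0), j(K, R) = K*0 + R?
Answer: 1/17200 ≈ 5.8140e-5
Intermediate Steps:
j(K, R) = R (j(K, R) = 0 + R = R)
N(O, y) = O (N(O, y) = O + 0 = O)
z = 17200 (z = -4 + ((-159 - 28)*(-80 + 126))*(-1 - 1*1) = -4 + (-187*46)*(-1 - 1) = -4 - 8602*(-2) = -4 + 17204 = 17200)
1/z = 1/17200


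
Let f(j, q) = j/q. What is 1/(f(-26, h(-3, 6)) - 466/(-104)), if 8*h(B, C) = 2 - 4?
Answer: 52/5641 ≈ 0.0092182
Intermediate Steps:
h(B, C) = -¼ (h(B, C) = (2 - 4)/8 = (⅛)*(-2) = -¼)
1/(f(-26, h(-3, 6)) - 466/(-104)) = 1/(-26/(-¼) - 466/(-104)) = 1/(-26*(-4) - 466*(-1/104)) = 1/(104 + 233/52) = 1/(5641/52) = 52/5641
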